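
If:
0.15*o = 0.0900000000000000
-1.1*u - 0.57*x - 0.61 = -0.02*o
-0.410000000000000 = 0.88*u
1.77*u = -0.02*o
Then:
No Solution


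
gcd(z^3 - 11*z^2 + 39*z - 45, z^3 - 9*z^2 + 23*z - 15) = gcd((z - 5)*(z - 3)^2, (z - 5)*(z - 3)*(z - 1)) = z^2 - 8*z + 15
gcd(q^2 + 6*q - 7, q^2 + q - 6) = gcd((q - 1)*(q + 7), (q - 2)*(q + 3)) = 1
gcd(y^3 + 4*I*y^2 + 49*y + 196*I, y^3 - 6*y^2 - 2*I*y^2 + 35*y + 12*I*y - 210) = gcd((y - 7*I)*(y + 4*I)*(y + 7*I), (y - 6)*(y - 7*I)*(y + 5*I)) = y - 7*I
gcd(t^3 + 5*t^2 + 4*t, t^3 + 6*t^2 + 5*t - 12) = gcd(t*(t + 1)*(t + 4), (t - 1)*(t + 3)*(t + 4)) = t + 4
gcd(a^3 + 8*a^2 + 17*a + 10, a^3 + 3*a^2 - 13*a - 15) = a^2 + 6*a + 5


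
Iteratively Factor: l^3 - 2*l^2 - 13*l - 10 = (l + 1)*(l^2 - 3*l - 10) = (l - 5)*(l + 1)*(l + 2)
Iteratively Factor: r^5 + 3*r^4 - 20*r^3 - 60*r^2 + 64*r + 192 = (r - 2)*(r^4 + 5*r^3 - 10*r^2 - 80*r - 96) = (r - 2)*(r + 3)*(r^3 + 2*r^2 - 16*r - 32) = (r - 4)*(r - 2)*(r + 3)*(r^2 + 6*r + 8) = (r - 4)*(r - 2)*(r + 2)*(r + 3)*(r + 4)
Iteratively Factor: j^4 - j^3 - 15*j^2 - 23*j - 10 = (j + 1)*(j^3 - 2*j^2 - 13*j - 10) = (j + 1)^2*(j^2 - 3*j - 10) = (j - 5)*(j + 1)^2*(j + 2)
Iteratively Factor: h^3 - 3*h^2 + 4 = (h + 1)*(h^2 - 4*h + 4) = (h - 2)*(h + 1)*(h - 2)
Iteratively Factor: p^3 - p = (p - 1)*(p^2 + p) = p*(p - 1)*(p + 1)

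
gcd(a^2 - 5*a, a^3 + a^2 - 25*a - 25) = a - 5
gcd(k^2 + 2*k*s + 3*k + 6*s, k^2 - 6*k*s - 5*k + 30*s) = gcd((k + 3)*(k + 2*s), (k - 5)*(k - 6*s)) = 1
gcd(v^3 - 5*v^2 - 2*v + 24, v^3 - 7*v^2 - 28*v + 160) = v - 4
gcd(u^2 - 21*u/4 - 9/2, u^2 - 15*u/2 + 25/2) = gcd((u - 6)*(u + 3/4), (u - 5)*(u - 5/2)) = 1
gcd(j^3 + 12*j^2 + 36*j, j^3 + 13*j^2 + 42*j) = j^2 + 6*j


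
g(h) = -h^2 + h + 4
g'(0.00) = 1.00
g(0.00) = 4.00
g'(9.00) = -17.00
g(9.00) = -68.00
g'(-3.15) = 7.30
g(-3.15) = -9.07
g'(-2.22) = 5.44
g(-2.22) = -3.15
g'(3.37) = -5.74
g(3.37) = -3.99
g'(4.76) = -8.52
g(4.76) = -13.90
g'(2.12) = -3.24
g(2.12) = 1.63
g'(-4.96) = 10.92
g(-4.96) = -25.56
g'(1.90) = -2.80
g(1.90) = 2.29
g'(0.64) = -0.28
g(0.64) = 4.23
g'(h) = 1 - 2*h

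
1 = 1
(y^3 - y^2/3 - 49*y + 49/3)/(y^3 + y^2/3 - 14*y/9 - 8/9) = 3*(3*y^3 - y^2 - 147*y + 49)/(9*y^3 + 3*y^2 - 14*y - 8)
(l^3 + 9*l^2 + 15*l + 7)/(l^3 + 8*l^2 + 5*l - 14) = (l^2 + 2*l + 1)/(l^2 + l - 2)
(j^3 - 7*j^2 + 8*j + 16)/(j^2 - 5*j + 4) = (j^2 - 3*j - 4)/(j - 1)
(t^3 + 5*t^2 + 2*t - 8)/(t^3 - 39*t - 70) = (t^2 + 3*t - 4)/(t^2 - 2*t - 35)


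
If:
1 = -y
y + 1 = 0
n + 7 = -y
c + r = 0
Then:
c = -r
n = -6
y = -1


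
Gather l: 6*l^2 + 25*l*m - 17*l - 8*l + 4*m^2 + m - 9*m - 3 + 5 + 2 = 6*l^2 + l*(25*m - 25) + 4*m^2 - 8*m + 4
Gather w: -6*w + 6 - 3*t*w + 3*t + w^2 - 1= 3*t + w^2 + w*(-3*t - 6) + 5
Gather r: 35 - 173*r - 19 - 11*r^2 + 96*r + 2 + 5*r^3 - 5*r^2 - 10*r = 5*r^3 - 16*r^2 - 87*r + 18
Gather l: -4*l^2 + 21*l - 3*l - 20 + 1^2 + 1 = -4*l^2 + 18*l - 18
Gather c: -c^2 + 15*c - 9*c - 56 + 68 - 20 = -c^2 + 6*c - 8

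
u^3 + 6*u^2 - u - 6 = (u - 1)*(u + 1)*(u + 6)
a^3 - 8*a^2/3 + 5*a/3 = a*(a - 5/3)*(a - 1)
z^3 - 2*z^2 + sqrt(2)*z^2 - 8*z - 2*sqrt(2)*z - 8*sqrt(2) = (z - 4)*(z + 2)*(z + sqrt(2))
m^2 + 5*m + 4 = (m + 1)*(m + 4)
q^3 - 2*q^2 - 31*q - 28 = (q - 7)*(q + 1)*(q + 4)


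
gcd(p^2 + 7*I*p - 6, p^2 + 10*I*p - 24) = p + 6*I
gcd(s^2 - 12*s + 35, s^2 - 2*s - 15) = s - 5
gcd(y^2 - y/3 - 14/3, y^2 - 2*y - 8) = y + 2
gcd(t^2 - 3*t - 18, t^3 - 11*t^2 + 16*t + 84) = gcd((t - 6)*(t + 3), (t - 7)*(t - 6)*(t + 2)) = t - 6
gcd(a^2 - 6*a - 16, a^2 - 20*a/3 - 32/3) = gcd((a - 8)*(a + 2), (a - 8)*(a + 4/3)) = a - 8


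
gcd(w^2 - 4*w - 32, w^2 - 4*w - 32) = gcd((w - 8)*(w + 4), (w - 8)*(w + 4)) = w^2 - 4*w - 32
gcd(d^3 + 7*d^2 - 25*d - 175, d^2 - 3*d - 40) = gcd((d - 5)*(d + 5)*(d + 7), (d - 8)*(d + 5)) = d + 5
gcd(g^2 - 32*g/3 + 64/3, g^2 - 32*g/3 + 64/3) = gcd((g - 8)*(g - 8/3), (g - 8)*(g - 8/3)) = g^2 - 32*g/3 + 64/3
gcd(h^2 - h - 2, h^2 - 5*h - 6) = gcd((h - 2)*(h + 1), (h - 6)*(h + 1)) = h + 1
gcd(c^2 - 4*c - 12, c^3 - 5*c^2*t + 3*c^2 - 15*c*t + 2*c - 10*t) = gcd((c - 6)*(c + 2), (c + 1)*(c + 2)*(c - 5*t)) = c + 2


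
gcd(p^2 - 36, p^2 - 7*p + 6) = p - 6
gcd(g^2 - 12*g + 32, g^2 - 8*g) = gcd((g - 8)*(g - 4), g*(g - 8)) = g - 8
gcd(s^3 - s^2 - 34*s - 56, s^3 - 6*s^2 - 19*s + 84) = s^2 - 3*s - 28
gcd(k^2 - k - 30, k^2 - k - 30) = k^2 - k - 30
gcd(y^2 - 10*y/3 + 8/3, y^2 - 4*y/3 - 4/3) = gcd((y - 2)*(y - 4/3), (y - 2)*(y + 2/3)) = y - 2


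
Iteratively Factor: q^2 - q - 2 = (q - 2)*(q + 1)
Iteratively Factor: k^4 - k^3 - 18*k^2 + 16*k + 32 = (k + 4)*(k^3 - 5*k^2 + 2*k + 8) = (k + 1)*(k + 4)*(k^2 - 6*k + 8) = (k - 2)*(k + 1)*(k + 4)*(k - 4)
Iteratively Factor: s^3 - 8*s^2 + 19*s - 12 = (s - 1)*(s^2 - 7*s + 12) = (s - 4)*(s - 1)*(s - 3)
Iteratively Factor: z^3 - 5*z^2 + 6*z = (z)*(z^2 - 5*z + 6) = z*(z - 2)*(z - 3)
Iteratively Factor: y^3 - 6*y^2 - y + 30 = (y - 3)*(y^2 - 3*y - 10) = (y - 5)*(y - 3)*(y + 2)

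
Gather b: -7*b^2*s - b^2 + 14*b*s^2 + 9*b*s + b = b^2*(-7*s - 1) + b*(14*s^2 + 9*s + 1)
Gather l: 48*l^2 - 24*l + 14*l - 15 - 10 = 48*l^2 - 10*l - 25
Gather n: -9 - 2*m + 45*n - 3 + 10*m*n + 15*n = -2*m + n*(10*m + 60) - 12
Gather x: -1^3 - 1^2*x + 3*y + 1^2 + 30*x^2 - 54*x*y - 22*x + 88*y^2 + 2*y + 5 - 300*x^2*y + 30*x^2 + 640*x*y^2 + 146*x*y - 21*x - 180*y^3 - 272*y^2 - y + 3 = x^2*(60 - 300*y) + x*(640*y^2 + 92*y - 44) - 180*y^3 - 184*y^2 + 4*y + 8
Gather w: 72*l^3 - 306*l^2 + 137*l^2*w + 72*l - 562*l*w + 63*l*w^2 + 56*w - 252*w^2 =72*l^3 - 306*l^2 + 72*l + w^2*(63*l - 252) + w*(137*l^2 - 562*l + 56)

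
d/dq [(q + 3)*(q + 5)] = 2*q + 8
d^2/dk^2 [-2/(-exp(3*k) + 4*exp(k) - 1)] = 2*((4 - 9*exp(2*k))*(exp(3*k) - 4*exp(k) + 1) + 2*(3*exp(2*k) - 4)^2*exp(k))*exp(k)/(exp(3*k) - 4*exp(k) + 1)^3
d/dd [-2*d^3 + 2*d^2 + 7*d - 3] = -6*d^2 + 4*d + 7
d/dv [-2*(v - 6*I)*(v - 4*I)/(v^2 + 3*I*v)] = 2*(-13*I*v^2 - 48*v - 72*I)/(v^2*(v^2 + 6*I*v - 9))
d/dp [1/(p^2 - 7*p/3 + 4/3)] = 3*(7 - 6*p)/(3*p^2 - 7*p + 4)^2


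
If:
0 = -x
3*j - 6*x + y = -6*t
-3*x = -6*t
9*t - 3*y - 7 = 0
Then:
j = 7/9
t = 0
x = 0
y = -7/3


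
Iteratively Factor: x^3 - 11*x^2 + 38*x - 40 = (x - 5)*(x^2 - 6*x + 8) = (x - 5)*(x - 4)*(x - 2)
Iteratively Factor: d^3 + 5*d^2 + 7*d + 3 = (d + 1)*(d^2 + 4*d + 3) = (d + 1)*(d + 3)*(d + 1)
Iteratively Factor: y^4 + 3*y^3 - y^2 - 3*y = (y + 1)*(y^3 + 2*y^2 - 3*y) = (y + 1)*(y + 3)*(y^2 - y) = (y - 1)*(y + 1)*(y + 3)*(y)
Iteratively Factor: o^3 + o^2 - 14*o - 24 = (o - 4)*(o^2 + 5*o + 6) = (o - 4)*(o + 2)*(o + 3)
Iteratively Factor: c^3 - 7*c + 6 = (c + 3)*(c^2 - 3*c + 2) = (c - 1)*(c + 3)*(c - 2)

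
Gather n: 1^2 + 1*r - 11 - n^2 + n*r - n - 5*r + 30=-n^2 + n*(r - 1) - 4*r + 20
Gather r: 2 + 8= 10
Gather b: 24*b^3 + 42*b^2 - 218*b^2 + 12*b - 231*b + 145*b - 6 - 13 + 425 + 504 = 24*b^3 - 176*b^2 - 74*b + 910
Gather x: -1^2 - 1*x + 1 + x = 0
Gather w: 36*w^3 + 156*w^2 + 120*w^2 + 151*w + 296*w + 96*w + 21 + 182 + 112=36*w^3 + 276*w^2 + 543*w + 315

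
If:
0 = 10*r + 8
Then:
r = -4/5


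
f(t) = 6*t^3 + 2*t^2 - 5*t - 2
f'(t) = 18*t^2 + 4*t - 5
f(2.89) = 145.08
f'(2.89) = 156.90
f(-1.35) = -6.37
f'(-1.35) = 22.40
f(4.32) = 497.45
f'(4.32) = 348.20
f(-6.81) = -1770.13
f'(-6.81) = 802.53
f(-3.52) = -221.30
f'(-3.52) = 203.95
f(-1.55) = -11.79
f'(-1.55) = 32.04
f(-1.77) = -20.16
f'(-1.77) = 44.31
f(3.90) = 364.83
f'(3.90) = 284.38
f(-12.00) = -10022.00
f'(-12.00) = 2539.00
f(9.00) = 4489.00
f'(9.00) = 1489.00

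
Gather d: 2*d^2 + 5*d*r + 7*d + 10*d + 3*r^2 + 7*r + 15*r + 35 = 2*d^2 + d*(5*r + 17) + 3*r^2 + 22*r + 35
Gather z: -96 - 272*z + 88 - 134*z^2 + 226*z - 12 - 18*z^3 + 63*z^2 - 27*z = -18*z^3 - 71*z^2 - 73*z - 20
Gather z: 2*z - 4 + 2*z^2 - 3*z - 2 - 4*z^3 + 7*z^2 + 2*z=-4*z^3 + 9*z^2 + z - 6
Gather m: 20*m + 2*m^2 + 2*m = 2*m^2 + 22*m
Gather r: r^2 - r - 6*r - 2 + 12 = r^2 - 7*r + 10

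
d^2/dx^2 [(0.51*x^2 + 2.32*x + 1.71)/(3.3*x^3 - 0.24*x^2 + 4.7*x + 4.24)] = (11.1078*x^6 + 151.5888*x^5 + 164.97756*x^4 - 192.120576*x^3 - 226.699848*x^2 - 140.966208*x + 4.899224)/(35.937*x^9 - 7.8408*x^8 + 154.11924*x^7 + 116.172576*x^6 + 199.35468*x^5 + 379.402272*x^4 + 253.10492*x^3 + 268.040928*x^2 + 253.48416*x + 76.225024)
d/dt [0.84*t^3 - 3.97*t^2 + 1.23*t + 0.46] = 2.52*t^2 - 7.94*t + 1.23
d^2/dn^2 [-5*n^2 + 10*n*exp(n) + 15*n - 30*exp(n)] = 10*n*exp(n) - 10*exp(n) - 10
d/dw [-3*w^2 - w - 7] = -6*w - 1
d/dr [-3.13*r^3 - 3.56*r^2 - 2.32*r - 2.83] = -9.39*r^2 - 7.12*r - 2.32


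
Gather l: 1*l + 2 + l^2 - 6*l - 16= l^2 - 5*l - 14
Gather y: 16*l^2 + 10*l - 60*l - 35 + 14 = 16*l^2 - 50*l - 21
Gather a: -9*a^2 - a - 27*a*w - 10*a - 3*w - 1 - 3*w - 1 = -9*a^2 + a*(-27*w - 11) - 6*w - 2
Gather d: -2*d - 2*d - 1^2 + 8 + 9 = 16 - 4*d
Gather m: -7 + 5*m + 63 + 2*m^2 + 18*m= 2*m^2 + 23*m + 56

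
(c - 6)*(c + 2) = c^2 - 4*c - 12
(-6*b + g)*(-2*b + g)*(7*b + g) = 84*b^3 - 44*b^2*g - b*g^2 + g^3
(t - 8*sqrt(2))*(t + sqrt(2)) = t^2 - 7*sqrt(2)*t - 16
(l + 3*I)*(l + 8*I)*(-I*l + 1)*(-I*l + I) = -l^4 + l^3 - 12*I*l^3 + 35*l^2 + 12*I*l^2 - 35*l + 24*I*l - 24*I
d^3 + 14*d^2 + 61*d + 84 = (d + 3)*(d + 4)*(d + 7)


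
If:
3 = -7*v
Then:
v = -3/7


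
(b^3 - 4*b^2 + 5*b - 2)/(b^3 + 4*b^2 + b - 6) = (b^2 - 3*b + 2)/(b^2 + 5*b + 6)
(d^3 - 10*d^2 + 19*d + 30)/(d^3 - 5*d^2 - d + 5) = (d - 6)/(d - 1)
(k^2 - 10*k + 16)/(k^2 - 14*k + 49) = (k^2 - 10*k + 16)/(k^2 - 14*k + 49)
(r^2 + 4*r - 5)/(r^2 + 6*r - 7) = (r + 5)/(r + 7)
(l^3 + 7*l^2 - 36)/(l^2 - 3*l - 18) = (l^2 + 4*l - 12)/(l - 6)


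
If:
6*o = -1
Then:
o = -1/6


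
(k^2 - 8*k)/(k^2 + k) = (k - 8)/(k + 1)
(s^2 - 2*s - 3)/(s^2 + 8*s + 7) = (s - 3)/(s + 7)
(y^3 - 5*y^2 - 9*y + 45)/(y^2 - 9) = y - 5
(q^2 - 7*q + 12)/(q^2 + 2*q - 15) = (q - 4)/(q + 5)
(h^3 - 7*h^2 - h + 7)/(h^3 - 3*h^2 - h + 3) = (h - 7)/(h - 3)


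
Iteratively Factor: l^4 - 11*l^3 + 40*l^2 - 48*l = (l - 4)*(l^3 - 7*l^2 + 12*l) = l*(l - 4)*(l^2 - 7*l + 12) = l*(l - 4)^2*(l - 3)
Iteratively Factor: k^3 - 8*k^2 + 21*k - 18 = (k - 3)*(k^2 - 5*k + 6) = (k - 3)*(k - 2)*(k - 3)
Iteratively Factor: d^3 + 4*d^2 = (d)*(d^2 + 4*d) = d^2*(d + 4)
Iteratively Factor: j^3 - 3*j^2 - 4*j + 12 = (j - 3)*(j^2 - 4) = (j - 3)*(j - 2)*(j + 2)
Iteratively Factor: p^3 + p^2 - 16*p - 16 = (p + 4)*(p^2 - 3*p - 4) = (p + 1)*(p + 4)*(p - 4)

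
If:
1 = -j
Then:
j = -1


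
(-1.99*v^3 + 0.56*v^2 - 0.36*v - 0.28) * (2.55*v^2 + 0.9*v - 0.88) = -5.0745*v^5 - 0.363*v^4 + 1.3372*v^3 - 1.5308*v^2 + 0.0647999999999999*v + 0.2464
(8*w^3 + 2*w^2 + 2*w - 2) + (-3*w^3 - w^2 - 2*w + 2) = 5*w^3 + w^2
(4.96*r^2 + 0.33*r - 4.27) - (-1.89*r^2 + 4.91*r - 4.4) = 6.85*r^2 - 4.58*r + 0.130000000000001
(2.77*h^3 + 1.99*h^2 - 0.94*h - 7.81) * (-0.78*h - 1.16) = -2.1606*h^4 - 4.7654*h^3 - 1.5752*h^2 + 7.1822*h + 9.0596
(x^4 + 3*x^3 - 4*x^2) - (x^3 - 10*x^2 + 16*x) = x^4 + 2*x^3 + 6*x^2 - 16*x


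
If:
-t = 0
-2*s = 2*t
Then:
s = 0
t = 0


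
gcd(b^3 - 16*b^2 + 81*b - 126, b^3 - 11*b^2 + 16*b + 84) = b^2 - 13*b + 42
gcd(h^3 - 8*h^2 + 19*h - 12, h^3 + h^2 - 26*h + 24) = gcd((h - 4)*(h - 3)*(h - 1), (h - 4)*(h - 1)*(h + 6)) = h^2 - 5*h + 4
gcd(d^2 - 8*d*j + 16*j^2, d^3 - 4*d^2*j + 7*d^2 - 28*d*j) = d - 4*j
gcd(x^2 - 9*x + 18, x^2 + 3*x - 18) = x - 3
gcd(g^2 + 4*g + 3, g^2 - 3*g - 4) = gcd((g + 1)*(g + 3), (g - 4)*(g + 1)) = g + 1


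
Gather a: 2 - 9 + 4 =-3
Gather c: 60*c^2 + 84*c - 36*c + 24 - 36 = 60*c^2 + 48*c - 12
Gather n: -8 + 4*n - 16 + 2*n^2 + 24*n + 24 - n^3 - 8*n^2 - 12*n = -n^3 - 6*n^2 + 16*n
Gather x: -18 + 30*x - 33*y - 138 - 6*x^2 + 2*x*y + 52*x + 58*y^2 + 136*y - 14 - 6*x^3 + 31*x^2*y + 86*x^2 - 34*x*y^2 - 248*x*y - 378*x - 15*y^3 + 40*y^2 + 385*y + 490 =-6*x^3 + x^2*(31*y + 80) + x*(-34*y^2 - 246*y - 296) - 15*y^3 + 98*y^2 + 488*y + 320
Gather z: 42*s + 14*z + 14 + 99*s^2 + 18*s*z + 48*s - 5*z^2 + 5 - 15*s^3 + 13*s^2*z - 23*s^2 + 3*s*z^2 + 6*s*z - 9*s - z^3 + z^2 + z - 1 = -15*s^3 + 76*s^2 + 81*s - z^3 + z^2*(3*s - 4) + z*(13*s^2 + 24*s + 15) + 18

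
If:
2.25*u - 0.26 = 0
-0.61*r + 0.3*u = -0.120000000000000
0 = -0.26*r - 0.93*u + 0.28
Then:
No Solution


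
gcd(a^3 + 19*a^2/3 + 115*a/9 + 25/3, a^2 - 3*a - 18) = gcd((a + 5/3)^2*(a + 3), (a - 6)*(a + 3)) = a + 3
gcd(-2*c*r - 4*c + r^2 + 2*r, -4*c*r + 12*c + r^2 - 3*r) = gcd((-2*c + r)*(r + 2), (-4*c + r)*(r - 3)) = 1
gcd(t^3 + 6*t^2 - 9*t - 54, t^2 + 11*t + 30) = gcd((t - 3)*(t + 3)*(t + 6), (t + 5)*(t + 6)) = t + 6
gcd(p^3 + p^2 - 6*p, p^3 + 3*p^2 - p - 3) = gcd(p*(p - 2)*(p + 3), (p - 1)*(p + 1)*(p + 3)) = p + 3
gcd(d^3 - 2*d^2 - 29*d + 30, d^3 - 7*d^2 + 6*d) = d^2 - 7*d + 6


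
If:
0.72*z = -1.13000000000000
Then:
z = -1.57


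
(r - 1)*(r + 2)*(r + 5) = r^3 + 6*r^2 + 3*r - 10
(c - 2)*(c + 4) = c^2 + 2*c - 8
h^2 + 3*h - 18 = (h - 3)*(h + 6)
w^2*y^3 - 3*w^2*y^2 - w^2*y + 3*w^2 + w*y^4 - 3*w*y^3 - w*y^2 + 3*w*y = (w + y)*(y - 3)*(y - 1)*(w*y + w)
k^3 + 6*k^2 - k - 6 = (k - 1)*(k + 1)*(k + 6)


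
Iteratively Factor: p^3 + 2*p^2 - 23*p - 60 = (p + 3)*(p^2 - p - 20) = (p + 3)*(p + 4)*(p - 5)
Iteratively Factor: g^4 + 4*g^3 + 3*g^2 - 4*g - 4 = (g - 1)*(g^3 + 5*g^2 + 8*g + 4) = (g - 1)*(g + 1)*(g^2 + 4*g + 4) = (g - 1)*(g + 1)*(g + 2)*(g + 2)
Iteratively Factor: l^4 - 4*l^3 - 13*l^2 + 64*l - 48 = (l + 4)*(l^3 - 8*l^2 + 19*l - 12) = (l - 3)*(l + 4)*(l^2 - 5*l + 4) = (l - 4)*(l - 3)*(l + 4)*(l - 1)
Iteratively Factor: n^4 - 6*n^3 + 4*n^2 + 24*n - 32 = (n + 2)*(n^3 - 8*n^2 + 20*n - 16) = (n - 2)*(n + 2)*(n^2 - 6*n + 8) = (n - 4)*(n - 2)*(n + 2)*(n - 2)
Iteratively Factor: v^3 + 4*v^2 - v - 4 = (v + 4)*(v^2 - 1) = (v + 1)*(v + 4)*(v - 1)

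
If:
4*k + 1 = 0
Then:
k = -1/4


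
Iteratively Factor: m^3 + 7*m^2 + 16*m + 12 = (m + 2)*(m^2 + 5*m + 6) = (m + 2)*(m + 3)*(m + 2)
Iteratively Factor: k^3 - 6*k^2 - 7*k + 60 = (k - 4)*(k^2 - 2*k - 15) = (k - 5)*(k - 4)*(k + 3)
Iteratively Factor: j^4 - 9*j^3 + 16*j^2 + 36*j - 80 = (j - 4)*(j^3 - 5*j^2 - 4*j + 20) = (j - 5)*(j - 4)*(j^2 - 4) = (j - 5)*(j - 4)*(j + 2)*(j - 2)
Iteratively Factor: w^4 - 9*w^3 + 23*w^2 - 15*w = (w - 1)*(w^3 - 8*w^2 + 15*w) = w*(w - 1)*(w^2 - 8*w + 15) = w*(w - 5)*(w - 1)*(w - 3)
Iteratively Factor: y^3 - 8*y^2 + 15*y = (y - 3)*(y^2 - 5*y) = y*(y - 3)*(y - 5)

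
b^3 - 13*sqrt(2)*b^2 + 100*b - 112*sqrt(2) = (b - 7*sqrt(2))*(b - 4*sqrt(2))*(b - 2*sqrt(2))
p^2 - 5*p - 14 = (p - 7)*(p + 2)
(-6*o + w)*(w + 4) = -6*o*w - 24*o + w^2 + 4*w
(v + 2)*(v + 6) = v^2 + 8*v + 12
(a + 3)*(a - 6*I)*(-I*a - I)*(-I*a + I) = -a^4 - 3*a^3 + 6*I*a^3 + a^2 + 18*I*a^2 + 3*a - 6*I*a - 18*I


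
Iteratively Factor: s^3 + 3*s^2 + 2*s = (s)*(s^2 + 3*s + 2) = s*(s + 2)*(s + 1)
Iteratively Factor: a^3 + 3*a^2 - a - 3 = (a + 1)*(a^2 + 2*a - 3) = (a - 1)*(a + 1)*(a + 3)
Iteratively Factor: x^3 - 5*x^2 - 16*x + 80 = (x + 4)*(x^2 - 9*x + 20) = (x - 5)*(x + 4)*(x - 4)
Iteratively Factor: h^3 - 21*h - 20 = (h + 1)*(h^2 - h - 20) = (h - 5)*(h + 1)*(h + 4)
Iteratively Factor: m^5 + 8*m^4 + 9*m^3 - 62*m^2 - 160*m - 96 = (m + 4)*(m^4 + 4*m^3 - 7*m^2 - 34*m - 24) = (m - 3)*(m + 4)*(m^3 + 7*m^2 + 14*m + 8) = (m - 3)*(m + 4)^2*(m^2 + 3*m + 2) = (m - 3)*(m + 1)*(m + 4)^2*(m + 2)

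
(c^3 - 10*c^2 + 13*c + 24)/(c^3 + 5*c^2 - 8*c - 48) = (c^2 - 7*c - 8)/(c^2 + 8*c + 16)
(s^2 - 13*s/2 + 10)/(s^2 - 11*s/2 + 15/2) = (s - 4)/(s - 3)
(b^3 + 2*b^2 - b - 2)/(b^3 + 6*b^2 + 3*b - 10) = (b + 1)/(b + 5)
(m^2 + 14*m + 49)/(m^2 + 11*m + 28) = (m + 7)/(m + 4)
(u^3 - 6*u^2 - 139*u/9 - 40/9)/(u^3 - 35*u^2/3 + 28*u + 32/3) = (u + 5/3)/(u - 4)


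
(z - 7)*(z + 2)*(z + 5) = z^3 - 39*z - 70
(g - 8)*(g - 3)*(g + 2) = g^3 - 9*g^2 + 2*g + 48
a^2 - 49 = (a - 7)*(a + 7)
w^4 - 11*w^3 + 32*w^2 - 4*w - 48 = (w - 6)*(w - 4)*(w - 2)*(w + 1)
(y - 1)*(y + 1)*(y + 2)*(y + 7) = y^4 + 9*y^3 + 13*y^2 - 9*y - 14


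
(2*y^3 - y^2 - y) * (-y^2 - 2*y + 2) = -2*y^5 - 3*y^4 + 7*y^3 - 2*y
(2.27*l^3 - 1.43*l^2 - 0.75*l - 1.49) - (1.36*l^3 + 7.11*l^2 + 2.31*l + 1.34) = 0.91*l^3 - 8.54*l^2 - 3.06*l - 2.83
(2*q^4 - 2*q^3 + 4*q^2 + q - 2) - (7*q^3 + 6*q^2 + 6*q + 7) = 2*q^4 - 9*q^3 - 2*q^2 - 5*q - 9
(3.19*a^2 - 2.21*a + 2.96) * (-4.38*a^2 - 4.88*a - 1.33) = -13.9722*a^4 - 5.8874*a^3 - 6.4227*a^2 - 11.5055*a - 3.9368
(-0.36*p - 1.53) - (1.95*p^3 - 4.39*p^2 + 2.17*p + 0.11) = -1.95*p^3 + 4.39*p^2 - 2.53*p - 1.64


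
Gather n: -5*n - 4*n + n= -8*n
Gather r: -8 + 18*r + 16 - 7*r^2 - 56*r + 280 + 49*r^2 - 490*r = 42*r^2 - 528*r + 288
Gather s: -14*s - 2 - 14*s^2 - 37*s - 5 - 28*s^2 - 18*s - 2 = -42*s^2 - 69*s - 9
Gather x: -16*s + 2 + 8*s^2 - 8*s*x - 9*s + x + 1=8*s^2 - 25*s + x*(1 - 8*s) + 3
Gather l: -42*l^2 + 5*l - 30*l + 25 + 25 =-42*l^2 - 25*l + 50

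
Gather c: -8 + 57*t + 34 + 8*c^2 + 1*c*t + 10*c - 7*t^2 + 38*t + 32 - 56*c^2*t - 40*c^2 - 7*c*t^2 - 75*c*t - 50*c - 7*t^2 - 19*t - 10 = c^2*(-56*t - 32) + c*(-7*t^2 - 74*t - 40) - 14*t^2 + 76*t + 48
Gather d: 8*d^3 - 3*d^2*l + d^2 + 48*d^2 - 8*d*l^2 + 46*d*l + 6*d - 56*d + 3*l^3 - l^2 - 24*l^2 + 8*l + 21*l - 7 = 8*d^3 + d^2*(49 - 3*l) + d*(-8*l^2 + 46*l - 50) + 3*l^3 - 25*l^2 + 29*l - 7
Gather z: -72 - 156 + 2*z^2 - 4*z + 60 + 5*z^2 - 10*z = 7*z^2 - 14*z - 168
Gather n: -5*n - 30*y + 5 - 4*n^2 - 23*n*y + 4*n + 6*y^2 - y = -4*n^2 + n*(-23*y - 1) + 6*y^2 - 31*y + 5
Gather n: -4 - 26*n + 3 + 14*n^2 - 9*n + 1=14*n^2 - 35*n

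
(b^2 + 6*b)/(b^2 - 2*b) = (b + 6)/(b - 2)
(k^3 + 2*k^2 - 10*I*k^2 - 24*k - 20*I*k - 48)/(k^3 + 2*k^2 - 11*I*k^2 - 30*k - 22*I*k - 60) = (k - 4*I)/(k - 5*I)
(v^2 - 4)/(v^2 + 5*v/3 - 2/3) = 3*(v - 2)/(3*v - 1)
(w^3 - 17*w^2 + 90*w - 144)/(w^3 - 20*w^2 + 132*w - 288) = (w - 3)/(w - 6)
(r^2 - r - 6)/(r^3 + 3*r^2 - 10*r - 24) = 1/(r + 4)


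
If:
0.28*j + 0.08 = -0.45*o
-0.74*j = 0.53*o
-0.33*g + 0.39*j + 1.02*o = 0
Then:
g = -0.72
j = 0.23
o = -0.32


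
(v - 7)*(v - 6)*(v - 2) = v^3 - 15*v^2 + 68*v - 84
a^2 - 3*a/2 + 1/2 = (a - 1)*(a - 1/2)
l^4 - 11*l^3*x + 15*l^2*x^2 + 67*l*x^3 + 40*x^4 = (l - 8*x)*(l - 5*x)*(l + x)^2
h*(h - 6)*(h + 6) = h^3 - 36*h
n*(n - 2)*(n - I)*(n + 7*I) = n^4 - 2*n^3 + 6*I*n^3 + 7*n^2 - 12*I*n^2 - 14*n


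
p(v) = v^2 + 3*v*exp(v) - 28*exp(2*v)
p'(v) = 3*v*exp(v) + 2*v - 56*exp(2*v) + 3*exp(v)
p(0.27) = -46.91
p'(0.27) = -90.57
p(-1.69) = 0.97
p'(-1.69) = -5.67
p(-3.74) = 13.71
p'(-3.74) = -7.71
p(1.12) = -251.46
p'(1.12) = -504.29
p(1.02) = -205.81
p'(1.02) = -411.83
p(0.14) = -36.54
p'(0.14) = -69.88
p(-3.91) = 15.04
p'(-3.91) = -8.02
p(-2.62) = 6.14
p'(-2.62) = -5.89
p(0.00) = -28.00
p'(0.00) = -53.00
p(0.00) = -28.00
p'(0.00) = -53.00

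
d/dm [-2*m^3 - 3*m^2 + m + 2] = -6*m^2 - 6*m + 1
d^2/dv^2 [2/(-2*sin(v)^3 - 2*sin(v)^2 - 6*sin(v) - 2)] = (9*sin(v)^6 + 11*sin(v)^5 - 2*sin(v)^4 - 16*sin(v)^3 - 19*sin(v)^2 - 15*sin(v) - 16)/(sin(v)^3 + sin(v)^2 + 3*sin(v) + 1)^3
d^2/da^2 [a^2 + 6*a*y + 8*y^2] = 2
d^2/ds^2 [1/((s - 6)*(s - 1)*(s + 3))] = 2*(6*s^4 - 32*s^3 + 3*s^2 + 126*s + 297)/(s^9 - 12*s^8 + 3*s^7 + 350*s^6 - 477*s^5 - 3456*s^4 + 4077*s^3 + 8262*s^2 - 14580*s + 5832)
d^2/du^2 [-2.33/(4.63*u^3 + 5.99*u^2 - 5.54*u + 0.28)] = ((64.7274*u + 27.9134)*(4.63*u^3 + 5.99*u^2 - 5.54*u + 0.28) - 2.33*(13.89*u^2 + 11.98*u - 5.54)*(27.78*u^2 + 23.96*u - 11.08))/(4.63*u^3 + 5.99*u^2 - 5.54*u + 0.28)^3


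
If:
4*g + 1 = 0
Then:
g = -1/4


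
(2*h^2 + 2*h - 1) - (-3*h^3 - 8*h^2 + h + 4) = 3*h^3 + 10*h^2 + h - 5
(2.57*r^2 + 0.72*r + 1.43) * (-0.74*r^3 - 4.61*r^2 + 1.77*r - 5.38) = -1.9018*r^5 - 12.3805*r^4 + 0.1715*r^3 - 19.1445*r^2 - 1.3425*r - 7.6934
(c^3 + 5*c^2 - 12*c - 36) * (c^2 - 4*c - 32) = c^5 + c^4 - 64*c^3 - 148*c^2 + 528*c + 1152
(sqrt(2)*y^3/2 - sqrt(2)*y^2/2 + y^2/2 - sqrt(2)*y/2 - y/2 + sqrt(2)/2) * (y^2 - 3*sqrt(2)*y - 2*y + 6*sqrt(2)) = sqrt(2)*y^5/2 - 5*y^4/2 - 3*sqrt(2)*y^4/2 - sqrt(2)*y^3 + 15*y^3/2 - 2*y^2 + 6*sqrt(2)*y^2 - 9*y - 4*sqrt(2)*y + 6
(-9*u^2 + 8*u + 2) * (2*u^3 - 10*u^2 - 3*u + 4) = -18*u^5 + 106*u^4 - 49*u^3 - 80*u^2 + 26*u + 8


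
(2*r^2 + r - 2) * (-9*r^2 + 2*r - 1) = -18*r^4 - 5*r^3 + 18*r^2 - 5*r + 2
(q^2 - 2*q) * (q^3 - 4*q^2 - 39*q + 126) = q^5 - 6*q^4 - 31*q^3 + 204*q^2 - 252*q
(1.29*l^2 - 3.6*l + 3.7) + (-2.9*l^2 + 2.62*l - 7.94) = -1.61*l^2 - 0.98*l - 4.24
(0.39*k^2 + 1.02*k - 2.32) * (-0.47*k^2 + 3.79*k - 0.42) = -0.1833*k^4 + 0.9987*k^3 + 4.7924*k^2 - 9.2212*k + 0.9744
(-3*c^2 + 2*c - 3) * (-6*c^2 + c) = 18*c^4 - 15*c^3 + 20*c^2 - 3*c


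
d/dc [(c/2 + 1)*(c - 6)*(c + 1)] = 3*c^2/2 - 3*c - 8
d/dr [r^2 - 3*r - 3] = 2*r - 3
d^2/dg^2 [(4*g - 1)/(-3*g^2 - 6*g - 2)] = 6*(-12*(g + 1)^2*(4*g - 1) + (12*g + 7)*(3*g^2 + 6*g + 2))/(3*g^2 + 6*g + 2)^3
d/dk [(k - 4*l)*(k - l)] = 2*k - 5*l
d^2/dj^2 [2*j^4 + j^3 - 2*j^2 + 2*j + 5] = 24*j^2 + 6*j - 4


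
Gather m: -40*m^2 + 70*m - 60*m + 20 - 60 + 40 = -40*m^2 + 10*m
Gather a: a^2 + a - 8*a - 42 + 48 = a^2 - 7*a + 6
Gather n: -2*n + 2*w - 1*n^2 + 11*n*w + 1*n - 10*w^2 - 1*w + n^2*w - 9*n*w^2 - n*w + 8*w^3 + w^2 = n^2*(w - 1) + n*(-9*w^2 + 10*w - 1) + 8*w^3 - 9*w^2 + w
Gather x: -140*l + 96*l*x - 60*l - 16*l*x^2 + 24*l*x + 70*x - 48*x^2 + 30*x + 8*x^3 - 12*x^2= -200*l + 8*x^3 + x^2*(-16*l - 60) + x*(120*l + 100)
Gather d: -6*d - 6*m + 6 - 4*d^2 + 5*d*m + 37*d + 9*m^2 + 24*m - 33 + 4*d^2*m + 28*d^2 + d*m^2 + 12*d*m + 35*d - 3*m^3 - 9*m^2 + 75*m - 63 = d^2*(4*m + 24) + d*(m^2 + 17*m + 66) - 3*m^3 + 93*m - 90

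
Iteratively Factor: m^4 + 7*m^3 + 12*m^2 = (m + 3)*(m^3 + 4*m^2) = m*(m + 3)*(m^2 + 4*m) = m*(m + 3)*(m + 4)*(m)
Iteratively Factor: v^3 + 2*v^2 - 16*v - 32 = (v + 4)*(v^2 - 2*v - 8) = (v - 4)*(v + 4)*(v + 2)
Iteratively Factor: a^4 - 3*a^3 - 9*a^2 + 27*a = (a)*(a^3 - 3*a^2 - 9*a + 27) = a*(a - 3)*(a^2 - 9) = a*(a - 3)^2*(a + 3)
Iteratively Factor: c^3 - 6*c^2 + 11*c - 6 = (c - 1)*(c^2 - 5*c + 6) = (c - 3)*(c - 1)*(c - 2)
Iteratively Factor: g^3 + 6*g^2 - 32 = (g - 2)*(g^2 + 8*g + 16) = (g - 2)*(g + 4)*(g + 4)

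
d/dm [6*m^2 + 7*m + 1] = 12*m + 7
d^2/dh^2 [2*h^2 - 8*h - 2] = 4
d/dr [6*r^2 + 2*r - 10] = 12*r + 2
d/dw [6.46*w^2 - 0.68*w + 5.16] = 12.92*w - 0.68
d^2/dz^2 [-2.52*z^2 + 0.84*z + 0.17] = -5.04000000000000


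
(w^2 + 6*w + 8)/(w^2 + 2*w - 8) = (w + 2)/(w - 2)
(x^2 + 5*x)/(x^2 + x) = (x + 5)/(x + 1)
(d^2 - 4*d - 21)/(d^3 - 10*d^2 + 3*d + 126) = 1/(d - 6)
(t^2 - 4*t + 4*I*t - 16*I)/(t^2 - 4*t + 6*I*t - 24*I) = (t + 4*I)/(t + 6*I)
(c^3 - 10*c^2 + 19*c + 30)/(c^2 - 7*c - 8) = (c^2 - 11*c + 30)/(c - 8)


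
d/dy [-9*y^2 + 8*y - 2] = 8 - 18*y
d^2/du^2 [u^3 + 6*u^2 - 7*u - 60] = 6*u + 12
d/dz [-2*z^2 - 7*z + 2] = -4*z - 7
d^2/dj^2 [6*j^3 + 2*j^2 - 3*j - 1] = 36*j + 4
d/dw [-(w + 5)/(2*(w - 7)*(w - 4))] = (w^2 + 10*w - 83)/(2*(w^4 - 22*w^3 + 177*w^2 - 616*w + 784))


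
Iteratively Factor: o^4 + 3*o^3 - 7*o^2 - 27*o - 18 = (o - 3)*(o^3 + 6*o^2 + 11*o + 6) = (o - 3)*(o + 2)*(o^2 + 4*o + 3) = (o - 3)*(o + 2)*(o + 3)*(o + 1)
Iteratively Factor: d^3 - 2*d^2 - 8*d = (d + 2)*(d^2 - 4*d) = d*(d + 2)*(d - 4)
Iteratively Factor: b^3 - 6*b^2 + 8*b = (b)*(b^2 - 6*b + 8) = b*(b - 2)*(b - 4)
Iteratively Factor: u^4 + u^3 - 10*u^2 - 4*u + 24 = (u - 2)*(u^3 + 3*u^2 - 4*u - 12) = (u - 2)^2*(u^2 + 5*u + 6) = (u - 2)^2*(u + 3)*(u + 2)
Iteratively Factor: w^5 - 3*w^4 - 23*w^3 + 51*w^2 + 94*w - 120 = (w + 4)*(w^4 - 7*w^3 + 5*w^2 + 31*w - 30) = (w + 2)*(w + 4)*(w^3 - 9*w^2 + 23*w - 15) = (w - 1)*(w + 2)*(w + 4)*(w^2 - 8*w + 15) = (w - 5)*(w - 1)*(w + 2)*(w + 4)*(w - 3)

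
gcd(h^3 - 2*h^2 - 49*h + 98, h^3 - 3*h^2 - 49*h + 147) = h^2 - 49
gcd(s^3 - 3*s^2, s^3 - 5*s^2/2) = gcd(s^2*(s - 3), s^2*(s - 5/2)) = s^2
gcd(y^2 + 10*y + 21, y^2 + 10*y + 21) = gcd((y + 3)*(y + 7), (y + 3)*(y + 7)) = y^2 + 10*y + 21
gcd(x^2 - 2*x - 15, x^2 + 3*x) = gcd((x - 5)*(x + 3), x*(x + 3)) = x + 3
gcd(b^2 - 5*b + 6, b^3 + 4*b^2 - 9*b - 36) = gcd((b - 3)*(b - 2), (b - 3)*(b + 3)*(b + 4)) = b - 3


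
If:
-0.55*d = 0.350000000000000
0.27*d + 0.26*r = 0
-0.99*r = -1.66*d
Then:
No Solution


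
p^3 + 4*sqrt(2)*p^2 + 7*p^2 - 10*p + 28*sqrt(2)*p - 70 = (p + 7)*(p - sqrt(2))*(p + 5*sqrt(2))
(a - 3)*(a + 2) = a^2 - a - 6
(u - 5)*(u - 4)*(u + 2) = u^3 - 7*u^2 + 2*u + 40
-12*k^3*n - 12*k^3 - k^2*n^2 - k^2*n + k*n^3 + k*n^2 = (-4*k + n)*(3*k + n)*(k*n + k)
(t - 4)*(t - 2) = t^2 - 6*t + 8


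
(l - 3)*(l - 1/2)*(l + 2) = l^3 - 3*l^2/2 - 11*l/2 + 3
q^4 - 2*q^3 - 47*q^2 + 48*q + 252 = (q - 7)*(q - 3)*(q + 2)*(q + 6)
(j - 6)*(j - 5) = j^2 - 11*j + 30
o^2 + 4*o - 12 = (o - 2)*(o + 6)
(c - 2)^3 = c^3 - 6*c^2 + 12*c - 8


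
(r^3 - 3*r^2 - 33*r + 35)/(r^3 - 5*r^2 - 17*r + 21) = (r + 5)/(r + 3)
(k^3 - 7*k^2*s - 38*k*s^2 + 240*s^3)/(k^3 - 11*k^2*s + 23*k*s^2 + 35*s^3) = (-k^2 + 2*k*s + 48*s^2)/(-k^2 + 6*k*s + 7*s^2)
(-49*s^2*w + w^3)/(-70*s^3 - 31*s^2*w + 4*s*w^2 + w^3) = w*(7*s - w)/(10*s^2 + 3*s*w - w^2)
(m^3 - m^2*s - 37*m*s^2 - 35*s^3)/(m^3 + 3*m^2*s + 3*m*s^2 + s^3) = (m^2 - 2*m*s - 35*s^2)/(m^2 + 2*m*s + s^2)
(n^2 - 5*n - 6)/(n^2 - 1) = (n - 6)/(n - 1)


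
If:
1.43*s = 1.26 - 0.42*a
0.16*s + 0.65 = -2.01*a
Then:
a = -0.40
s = 1.00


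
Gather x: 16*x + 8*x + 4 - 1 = 24*x + 3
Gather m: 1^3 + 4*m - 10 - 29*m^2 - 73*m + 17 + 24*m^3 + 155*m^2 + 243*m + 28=24*m^3 + 126*m^2 + 174*m + 36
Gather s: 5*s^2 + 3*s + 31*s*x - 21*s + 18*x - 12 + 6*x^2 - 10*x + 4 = 5*s^2 + s*(31*x - 18) + 6*x^2 + 8*x - 8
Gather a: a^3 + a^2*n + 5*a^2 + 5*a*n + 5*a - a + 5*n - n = a^3 + a^2*(n + 5) + a*(5*n + 4) + 4*n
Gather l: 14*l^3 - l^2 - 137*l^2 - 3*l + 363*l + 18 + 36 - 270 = 14*l^3 - 138*l^2 + 360*l - 216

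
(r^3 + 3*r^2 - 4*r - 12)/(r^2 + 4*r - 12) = (r^2 + 5*r + 6)/(r + 6)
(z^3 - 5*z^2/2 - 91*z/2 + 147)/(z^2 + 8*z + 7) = (z^2 - 19*z/2 + 21)/(z + 1)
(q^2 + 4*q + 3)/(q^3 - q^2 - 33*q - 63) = (q + 1)/(q^2 - 4*q - 21)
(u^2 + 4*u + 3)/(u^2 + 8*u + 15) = (u + 1)/(u + 5)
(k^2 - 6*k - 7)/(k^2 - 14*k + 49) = (k + 1)/(k - 7)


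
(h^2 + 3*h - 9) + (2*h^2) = 3*h^2 + 3*h - 9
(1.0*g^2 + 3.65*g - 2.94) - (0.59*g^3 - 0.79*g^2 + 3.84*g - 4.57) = -0.59*g^3 + 1.79*g^2 - 0.19*g + 1.63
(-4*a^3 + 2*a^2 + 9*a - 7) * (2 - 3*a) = 12*a^4 - 14*a^3 - 23*a^2 + 39*a - 14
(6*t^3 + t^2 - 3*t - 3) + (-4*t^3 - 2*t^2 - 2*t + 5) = 2*t^3 - t^2 - 5*t + 2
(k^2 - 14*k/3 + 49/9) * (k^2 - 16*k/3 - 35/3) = k^4 - 10*k^3 + 56*k^2/3 + 686*k/27 - 1715/27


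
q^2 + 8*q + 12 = (q + 2)*(q + 6)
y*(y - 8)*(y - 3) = y^3 - 11*y^2 + 24*y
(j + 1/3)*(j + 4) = j^2 + 13*j/3 + 4/3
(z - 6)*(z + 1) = z^2 - 5*z - 6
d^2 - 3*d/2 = d*(d - 3/2)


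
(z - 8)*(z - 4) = z^2 - 12*z + 32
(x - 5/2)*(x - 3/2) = x^2 - 4*x + 15/4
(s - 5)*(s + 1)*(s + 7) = s^3 + 3*s^2 - 33*s - 35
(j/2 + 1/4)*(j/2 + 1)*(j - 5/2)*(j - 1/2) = j^4/4 - j^3/8 - 21*j^2/16 + j/32 + 5/16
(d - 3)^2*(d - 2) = d^3 - 8*d^2 + 21*d - 18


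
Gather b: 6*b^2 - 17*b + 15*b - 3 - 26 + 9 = 6*b^2 - 2*b - 20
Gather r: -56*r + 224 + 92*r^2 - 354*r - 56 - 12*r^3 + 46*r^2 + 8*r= -12*r^3 + 138*r^2 - 402*r + 168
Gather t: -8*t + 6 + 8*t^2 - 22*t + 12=8*t^2 - 30*t + 18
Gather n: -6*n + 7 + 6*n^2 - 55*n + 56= 6*n^2 - 61*n + 63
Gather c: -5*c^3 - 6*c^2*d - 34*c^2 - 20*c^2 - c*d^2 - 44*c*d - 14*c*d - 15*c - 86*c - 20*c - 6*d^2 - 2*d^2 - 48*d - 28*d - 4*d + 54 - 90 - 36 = -5*c^3 + c^2*(-6*d - 54) + c*(-d^2 - 58*d - 121) - 8*d^2 - 80*d - 72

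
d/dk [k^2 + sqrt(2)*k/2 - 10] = 2*k + sqrt(2)/2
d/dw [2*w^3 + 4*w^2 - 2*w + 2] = 6*w^2 + 8*w - 2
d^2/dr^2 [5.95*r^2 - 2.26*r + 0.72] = 11.9000000000000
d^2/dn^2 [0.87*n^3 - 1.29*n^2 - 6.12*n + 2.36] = 5.22*n - 2.58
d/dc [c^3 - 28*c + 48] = 3*c^2 - 28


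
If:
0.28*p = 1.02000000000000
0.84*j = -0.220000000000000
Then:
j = -0.26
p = 3.64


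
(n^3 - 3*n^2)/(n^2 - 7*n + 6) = n^2*(n - 3)/(n^2 - 7*n + 6)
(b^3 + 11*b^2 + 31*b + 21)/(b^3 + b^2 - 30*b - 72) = (b^2 + 8*b + 7)/(b^2 - 2*b - 24)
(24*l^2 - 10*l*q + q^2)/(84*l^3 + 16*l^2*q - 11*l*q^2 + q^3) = (-4*l + q)/(-14*l^2 - 5*l*q + q^2)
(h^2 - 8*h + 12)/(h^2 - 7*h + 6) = (h - 2)/(h - 1)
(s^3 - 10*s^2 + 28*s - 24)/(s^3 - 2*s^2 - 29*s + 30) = (s^2 - 4*s + 4)/(s^2 + 4*s - 5)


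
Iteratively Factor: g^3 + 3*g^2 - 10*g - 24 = (g + 4)*(g^2 - g - 6) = (g - 3)*(g + 4)*(g + 2)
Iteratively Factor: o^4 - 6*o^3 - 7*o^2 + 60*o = (o + 3)*(o^3 - 9*o^2 + 20*o) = (o - 4)*(o + 3)*(o^2 - 5*o) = (o - 5)*(o - 4)*(o + 3)*(o)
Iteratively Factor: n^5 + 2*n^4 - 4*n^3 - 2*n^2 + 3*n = (n - 1)*(n^4 + 3*n^3 - n^2 - 3*n) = (n - 1)^2*(n^3 + 4*n^2 + 3*n) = (n - 1)^2*(n + 1)*(n^2 + 3*n) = n*(n - 1)^2*(n + 1)*(n + 3)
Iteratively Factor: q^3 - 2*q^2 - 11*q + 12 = (q - 1)*(q^2 - q - 12) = (q - 4)*(q - 1)*(q + 3)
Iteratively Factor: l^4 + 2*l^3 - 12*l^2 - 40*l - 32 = (l + 2)*(l^3 - 12*l - 16) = (l + 2)^2*(l^2 - 2*l - 8) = (l - 4)*(l + 2)^2*(l + 2)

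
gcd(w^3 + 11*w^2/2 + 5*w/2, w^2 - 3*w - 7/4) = w + 1/2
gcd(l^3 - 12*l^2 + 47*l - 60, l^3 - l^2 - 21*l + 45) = l - 3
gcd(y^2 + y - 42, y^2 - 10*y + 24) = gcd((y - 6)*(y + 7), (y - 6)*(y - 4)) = y - 6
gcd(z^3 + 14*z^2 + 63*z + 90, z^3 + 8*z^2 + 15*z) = z^2 + 8*z + 15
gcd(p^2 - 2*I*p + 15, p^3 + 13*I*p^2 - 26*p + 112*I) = 1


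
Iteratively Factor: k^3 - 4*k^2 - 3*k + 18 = (k - 3)*(k^2 - k - 6) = (k - 3)^2*(k + 2)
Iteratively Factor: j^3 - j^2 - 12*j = (j + 3)*(j^2 - 4*j) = j*(j + 3)*(j - 4)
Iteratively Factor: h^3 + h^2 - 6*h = (h)*(h^2 + h - 6) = h*(h - 2)*(h + 3)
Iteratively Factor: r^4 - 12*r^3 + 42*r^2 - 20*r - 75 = (r - 5)*(r^3 - 7*r^2 + 7*r + 15) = (r - 5)^2*(r^2 - 2*r - 3) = (r - 5)^2*(r - 3)*(r + 1)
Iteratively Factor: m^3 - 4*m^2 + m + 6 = (m + 1)*(m^2 - 5*m + 6) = (m - 3)*(m + 1)*(m - 2)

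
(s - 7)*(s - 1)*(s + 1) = s^3 - 7*s^2 - s + 7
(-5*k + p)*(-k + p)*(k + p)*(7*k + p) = 35*k^4 - 2*k^3*p - 36*k^2*p^2 + 2*k*p^3 + p^4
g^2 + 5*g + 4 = (g + 1)*(g + 4)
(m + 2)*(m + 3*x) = m^2 + 3*m*x + 2*m + 6*x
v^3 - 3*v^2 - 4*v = v*(v - 4)*(v + 1)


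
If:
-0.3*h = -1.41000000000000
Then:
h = 4.70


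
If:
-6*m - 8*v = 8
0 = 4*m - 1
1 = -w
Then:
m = 1/4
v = -19/16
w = -1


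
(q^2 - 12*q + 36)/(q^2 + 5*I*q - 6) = (q^2 - 12*q + 36)/(q^2 + 5*I*q - 6)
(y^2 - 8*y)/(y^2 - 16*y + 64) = y/(y - 8)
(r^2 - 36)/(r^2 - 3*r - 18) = (r + 6)/(r + 3)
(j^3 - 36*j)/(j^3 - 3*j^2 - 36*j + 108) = j/(j - 3)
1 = 1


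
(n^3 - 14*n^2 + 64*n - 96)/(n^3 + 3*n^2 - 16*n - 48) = (n^2 - 10*n + 24)/(n^2 + 7*n + 12)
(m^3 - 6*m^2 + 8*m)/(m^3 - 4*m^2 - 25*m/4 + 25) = 4*m*(m - 2)/(4*m^2 - 25)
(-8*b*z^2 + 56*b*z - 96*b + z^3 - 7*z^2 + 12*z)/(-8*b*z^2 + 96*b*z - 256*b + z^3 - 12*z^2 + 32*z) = (z - 3)/(z - 8)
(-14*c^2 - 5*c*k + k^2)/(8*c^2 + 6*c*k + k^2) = (-7*c + k)/(4*c + k)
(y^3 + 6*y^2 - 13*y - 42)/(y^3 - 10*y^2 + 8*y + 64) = (y^2 + 4*y - 21)/(y^2 - 12*y + 32)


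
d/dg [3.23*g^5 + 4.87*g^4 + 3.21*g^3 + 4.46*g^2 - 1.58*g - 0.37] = 16.15*g^4 + 19.48*g^3 + 9.63*g^2 + 8.92*g - 1.58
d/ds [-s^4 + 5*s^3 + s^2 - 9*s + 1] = -4*s^3 + 15*s^2 + 2*s - 9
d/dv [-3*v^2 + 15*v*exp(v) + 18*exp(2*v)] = 15*v*exp(v) - 6*v + 36*exp(2*v) + 15*exp(v)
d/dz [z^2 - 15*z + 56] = 2*z - 15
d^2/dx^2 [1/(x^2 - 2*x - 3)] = 2*(x^2 - 2*x - 4*(x - 1)^2 - 3)/(-x^2 + 2*x + 3)^3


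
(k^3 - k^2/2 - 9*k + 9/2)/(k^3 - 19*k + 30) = (2*k^2 + 5*k - 3)/(2*(k^2 + 3*k - 10))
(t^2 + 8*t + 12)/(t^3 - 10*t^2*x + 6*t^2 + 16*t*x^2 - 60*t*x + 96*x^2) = (t + 2)/(t^2 - 10*t*x + 16*x^2)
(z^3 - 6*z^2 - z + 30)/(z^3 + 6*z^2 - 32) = (z^3 - 6*z^2 - z + 30)/(z^3 + 6*z^2 - 32)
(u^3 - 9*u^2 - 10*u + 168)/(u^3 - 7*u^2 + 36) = (u^2 - 3*u - 28)/(u^2 - u - 6)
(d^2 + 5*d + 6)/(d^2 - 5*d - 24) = (d + 2)/(d - 8)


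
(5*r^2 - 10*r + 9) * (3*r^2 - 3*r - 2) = 15*r^4 - 45*r^3 + 47*r^2 - 7*r - 18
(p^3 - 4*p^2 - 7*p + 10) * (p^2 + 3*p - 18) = p^5 - p^4 - 37*p^3 + 61*p^2 + 156*p - 180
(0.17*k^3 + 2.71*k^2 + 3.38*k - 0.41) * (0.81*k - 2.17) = 0.1377*k^4 + 1.8262*k^3 - 3.1429*k^2 - 7.6667*k + 0.8897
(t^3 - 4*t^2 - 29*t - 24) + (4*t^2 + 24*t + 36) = t^3 - 5*t + 12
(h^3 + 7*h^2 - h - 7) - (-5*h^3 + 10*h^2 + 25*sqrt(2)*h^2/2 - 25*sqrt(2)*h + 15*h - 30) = 6*h^3 - 25*sqrt(2)*h^2/2 - 3*h^2 - 16*h + 25*sqrt(2)*h + 23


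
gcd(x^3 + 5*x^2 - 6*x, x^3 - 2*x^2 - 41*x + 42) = x^2 + 5*x - 6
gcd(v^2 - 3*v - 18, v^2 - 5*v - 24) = v + 3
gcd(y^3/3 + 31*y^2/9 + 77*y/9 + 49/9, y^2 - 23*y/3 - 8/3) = 1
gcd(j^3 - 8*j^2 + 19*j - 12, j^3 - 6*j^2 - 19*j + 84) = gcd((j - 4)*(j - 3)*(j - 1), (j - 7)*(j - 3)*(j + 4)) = j - 3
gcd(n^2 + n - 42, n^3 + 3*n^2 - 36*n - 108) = n - 6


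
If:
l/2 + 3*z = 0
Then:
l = -6*z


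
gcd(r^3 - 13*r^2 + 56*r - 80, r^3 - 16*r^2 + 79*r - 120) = r - 5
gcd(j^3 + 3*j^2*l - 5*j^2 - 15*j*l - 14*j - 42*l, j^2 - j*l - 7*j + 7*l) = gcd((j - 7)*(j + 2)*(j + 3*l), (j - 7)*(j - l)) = j - 7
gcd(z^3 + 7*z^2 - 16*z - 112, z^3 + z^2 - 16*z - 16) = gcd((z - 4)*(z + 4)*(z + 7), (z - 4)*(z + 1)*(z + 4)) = z^2 - 16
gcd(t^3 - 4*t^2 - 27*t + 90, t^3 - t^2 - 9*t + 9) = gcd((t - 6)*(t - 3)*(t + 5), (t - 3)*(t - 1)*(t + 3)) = t - 3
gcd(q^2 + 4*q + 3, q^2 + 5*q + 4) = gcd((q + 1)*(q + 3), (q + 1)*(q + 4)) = q + 1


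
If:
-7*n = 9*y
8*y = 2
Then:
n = -9/28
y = 1/4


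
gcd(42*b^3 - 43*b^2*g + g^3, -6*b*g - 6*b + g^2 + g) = 6*b - g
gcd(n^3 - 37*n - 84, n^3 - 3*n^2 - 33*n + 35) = n - 7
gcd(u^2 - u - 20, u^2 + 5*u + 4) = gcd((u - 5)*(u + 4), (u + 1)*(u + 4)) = u + 4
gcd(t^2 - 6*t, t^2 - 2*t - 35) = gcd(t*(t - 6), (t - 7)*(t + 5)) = 1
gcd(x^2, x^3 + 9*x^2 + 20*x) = x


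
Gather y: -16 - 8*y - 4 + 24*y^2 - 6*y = 24*y^2 - 14*y - 20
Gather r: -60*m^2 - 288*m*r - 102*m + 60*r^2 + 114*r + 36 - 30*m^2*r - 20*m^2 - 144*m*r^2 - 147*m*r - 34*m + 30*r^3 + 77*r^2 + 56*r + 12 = -80*m^2 - 136*m + 30*r^3 + r^2*(137 - 144*m) + r*(-30*m^2 - 435*m + 170) + 48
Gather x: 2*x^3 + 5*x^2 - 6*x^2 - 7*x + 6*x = 2*x^3 - x^2 - x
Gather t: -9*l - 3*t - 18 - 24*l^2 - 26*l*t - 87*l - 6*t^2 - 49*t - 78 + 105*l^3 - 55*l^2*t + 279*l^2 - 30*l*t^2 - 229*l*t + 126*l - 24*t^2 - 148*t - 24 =105*l^3 + 255*l^2 + 30*l + t^2*(-30*l - 30) + t*(-55*l^2 - 255*l - 200) - 120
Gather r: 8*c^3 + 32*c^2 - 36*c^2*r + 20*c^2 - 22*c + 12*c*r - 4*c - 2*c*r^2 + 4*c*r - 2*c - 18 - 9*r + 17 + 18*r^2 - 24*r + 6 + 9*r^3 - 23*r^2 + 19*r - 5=8*c^3 + 52*c^2 - 28*c + 9*r^3 + r^2*(-2*c - 5) + r*(-36*c^2 + 16*c - 14)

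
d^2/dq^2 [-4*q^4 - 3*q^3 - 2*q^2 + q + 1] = -48*q^2 - 18*q - 4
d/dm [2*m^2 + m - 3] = 4*m + 1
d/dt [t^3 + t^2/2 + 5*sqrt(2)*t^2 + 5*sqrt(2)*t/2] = 3*t^2 + t + 10*sqrt(2)*t + 5*sqrt(2)/2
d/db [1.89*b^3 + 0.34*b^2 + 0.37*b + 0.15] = 5.67*b^2 + 0.68*b + 0.37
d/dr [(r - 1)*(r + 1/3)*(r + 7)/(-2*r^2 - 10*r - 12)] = (-3*r^4 - 30*r^3 - 164*r^2 - 242*r + 55)/(6*(r^4 + 10*r^3 + 37*r^2 + 60*r + 36))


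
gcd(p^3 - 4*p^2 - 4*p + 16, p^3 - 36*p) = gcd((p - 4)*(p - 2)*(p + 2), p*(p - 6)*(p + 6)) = 1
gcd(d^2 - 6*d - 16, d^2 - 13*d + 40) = d - 8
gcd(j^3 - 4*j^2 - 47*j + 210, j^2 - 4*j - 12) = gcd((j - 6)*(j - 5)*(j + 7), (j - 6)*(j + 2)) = j - 6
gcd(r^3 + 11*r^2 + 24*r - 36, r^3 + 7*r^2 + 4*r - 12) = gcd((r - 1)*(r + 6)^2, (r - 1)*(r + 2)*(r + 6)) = r^2 + 5*r - 6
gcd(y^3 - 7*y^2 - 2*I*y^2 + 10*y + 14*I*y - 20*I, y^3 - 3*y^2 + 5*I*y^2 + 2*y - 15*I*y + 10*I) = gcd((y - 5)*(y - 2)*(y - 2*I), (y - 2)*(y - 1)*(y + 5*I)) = y - 2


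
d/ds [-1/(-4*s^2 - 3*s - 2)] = (-8*s - 3)/(4*s^2 + 3*s + 2)^2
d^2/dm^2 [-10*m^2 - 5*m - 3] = -20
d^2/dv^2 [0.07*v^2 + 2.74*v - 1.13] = 0.140000000000000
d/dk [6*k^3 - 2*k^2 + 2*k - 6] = 18*k^2 - 4*k + 2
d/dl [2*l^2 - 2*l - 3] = 4*l - 2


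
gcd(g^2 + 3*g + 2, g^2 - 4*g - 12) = g + 2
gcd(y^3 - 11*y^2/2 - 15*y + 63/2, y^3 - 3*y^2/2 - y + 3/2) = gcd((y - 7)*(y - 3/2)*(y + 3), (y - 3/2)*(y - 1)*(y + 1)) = y - 3/2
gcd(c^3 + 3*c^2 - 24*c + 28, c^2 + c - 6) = c - 2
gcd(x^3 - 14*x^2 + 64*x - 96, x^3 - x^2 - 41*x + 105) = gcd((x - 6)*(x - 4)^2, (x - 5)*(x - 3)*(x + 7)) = 1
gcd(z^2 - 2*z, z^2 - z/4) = z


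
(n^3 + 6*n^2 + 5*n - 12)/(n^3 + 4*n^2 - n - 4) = (n + 3)/(n + 1)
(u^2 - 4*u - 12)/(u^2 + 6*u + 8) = (u - 6)/(u + 4)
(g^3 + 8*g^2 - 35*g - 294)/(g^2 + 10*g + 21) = (g^2 + g - 42)/(g + 3)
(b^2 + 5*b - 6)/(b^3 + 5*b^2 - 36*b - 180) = (b - 1)/(b^2 - b - 30)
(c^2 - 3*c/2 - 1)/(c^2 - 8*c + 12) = (c + 1/2)/(c - 6)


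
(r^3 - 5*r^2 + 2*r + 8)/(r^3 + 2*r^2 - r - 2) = (r^2 - 6*r + 8)/(r^2 + r - 2)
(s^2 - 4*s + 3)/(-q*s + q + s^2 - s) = (3 - s)/(q - s)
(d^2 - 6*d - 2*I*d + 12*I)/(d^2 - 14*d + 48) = (d - 2*I)/(d - 8)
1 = 1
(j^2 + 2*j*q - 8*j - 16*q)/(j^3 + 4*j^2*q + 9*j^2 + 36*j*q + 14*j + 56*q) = (j^2 + 2*j*q - 8*j - 16*q)/(j^3 + 4*j^2*q + 9*j^2 + 36*j*q + 14*j + 56*q)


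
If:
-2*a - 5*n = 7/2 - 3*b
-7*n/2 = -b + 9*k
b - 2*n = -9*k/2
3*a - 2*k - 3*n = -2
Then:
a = 17/7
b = 117/14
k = -13/35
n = 117/35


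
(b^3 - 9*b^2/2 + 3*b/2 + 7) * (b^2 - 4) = b^5 - 9*b^4/2 - 5*b^3/2 + 25*b^2 - 6*b - 28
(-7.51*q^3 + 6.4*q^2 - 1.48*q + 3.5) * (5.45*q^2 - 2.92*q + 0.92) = -40.9295*q^5 + 56.8092*q^4 - 33.6632*q^3 + 29.2846*q^2 - 11.5816*q + 3.22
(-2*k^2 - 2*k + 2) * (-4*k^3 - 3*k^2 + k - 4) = 8*k^5 + 14*k^4 - 4*k^3 + 10*k - 8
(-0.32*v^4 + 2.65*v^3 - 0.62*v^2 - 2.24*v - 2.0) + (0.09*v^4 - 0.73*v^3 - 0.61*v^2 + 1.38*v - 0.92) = -0.23*v^4 + 1.92*v^3 - 1.23*v^2 - 0.86*v - 2.92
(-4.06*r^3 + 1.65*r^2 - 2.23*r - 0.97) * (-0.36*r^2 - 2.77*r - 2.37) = 1.4616*r^5 + 10.6522*r^4 + 5.8545*r^3 + 2.6158*r^2 + 7.972*r + 2.2989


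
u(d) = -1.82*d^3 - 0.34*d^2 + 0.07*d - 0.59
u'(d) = -5.46*d^2 - 0.68*d + 0.07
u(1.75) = -11.26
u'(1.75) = -17.84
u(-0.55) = -0.43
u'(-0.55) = -1.21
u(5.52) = -316.68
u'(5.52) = -170.05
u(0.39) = -0.72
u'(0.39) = -1.03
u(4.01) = -123.13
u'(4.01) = -90.45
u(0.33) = -0.67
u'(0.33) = -0.75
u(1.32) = -5.28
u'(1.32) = -10.34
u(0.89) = -2.08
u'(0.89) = -4.86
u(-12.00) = 3094.57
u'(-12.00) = -778.01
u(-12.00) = 3094.57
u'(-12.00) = -778.01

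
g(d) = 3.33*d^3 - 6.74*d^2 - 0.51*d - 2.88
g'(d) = 9.99*d^2 - 13.48*d - 0.51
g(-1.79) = -42.66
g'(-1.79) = 55.63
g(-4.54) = -451.10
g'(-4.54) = 266.60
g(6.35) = 574.75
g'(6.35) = 316.71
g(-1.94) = -51.57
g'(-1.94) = 63.24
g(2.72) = 12.88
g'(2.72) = 36.73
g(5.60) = 367.70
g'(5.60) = 237.29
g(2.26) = -0.02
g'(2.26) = 20.05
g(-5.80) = -876.38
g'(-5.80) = 413.74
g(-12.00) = -6721.56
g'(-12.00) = 1599.81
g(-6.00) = -961.74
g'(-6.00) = 440.01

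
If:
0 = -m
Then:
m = 0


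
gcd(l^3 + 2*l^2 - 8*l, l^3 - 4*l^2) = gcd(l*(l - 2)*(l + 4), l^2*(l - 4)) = l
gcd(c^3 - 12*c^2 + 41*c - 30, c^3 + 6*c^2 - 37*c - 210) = c - 6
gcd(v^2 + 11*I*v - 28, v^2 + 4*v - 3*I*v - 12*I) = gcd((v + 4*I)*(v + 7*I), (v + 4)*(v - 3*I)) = 1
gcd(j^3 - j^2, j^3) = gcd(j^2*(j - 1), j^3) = j^2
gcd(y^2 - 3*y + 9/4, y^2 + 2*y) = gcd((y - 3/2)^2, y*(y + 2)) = 1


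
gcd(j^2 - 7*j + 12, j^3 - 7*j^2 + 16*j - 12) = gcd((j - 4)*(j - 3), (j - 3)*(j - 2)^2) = j - 3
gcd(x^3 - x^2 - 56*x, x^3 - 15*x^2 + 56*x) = x^2 - 8*x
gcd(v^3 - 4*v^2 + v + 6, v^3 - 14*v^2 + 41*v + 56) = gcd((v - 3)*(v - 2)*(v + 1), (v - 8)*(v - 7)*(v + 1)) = v + 1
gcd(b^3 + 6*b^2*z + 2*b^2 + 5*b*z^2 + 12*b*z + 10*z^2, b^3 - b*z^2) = b + z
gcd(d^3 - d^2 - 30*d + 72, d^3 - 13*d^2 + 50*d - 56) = d - 4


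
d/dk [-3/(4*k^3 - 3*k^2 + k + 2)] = 3*(12*k^2 - 6*k + 1)/(4*k^3 - 3*k^2 + k + 2)^2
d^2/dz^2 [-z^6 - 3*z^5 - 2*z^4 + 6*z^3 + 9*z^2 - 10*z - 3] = -30*z^4 - 60*z^3 - 24*z^2 + 36*z + 18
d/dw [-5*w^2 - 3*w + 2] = -10*w - 3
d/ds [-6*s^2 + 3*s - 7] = 3 - 12*s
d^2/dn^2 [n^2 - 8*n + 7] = 2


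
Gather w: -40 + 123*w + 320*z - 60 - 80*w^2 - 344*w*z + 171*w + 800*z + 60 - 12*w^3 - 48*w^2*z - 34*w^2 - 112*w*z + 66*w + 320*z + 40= -12*w^3 + w^2*(-48*z - 114) + w*(360 - 456*z) + 1440*z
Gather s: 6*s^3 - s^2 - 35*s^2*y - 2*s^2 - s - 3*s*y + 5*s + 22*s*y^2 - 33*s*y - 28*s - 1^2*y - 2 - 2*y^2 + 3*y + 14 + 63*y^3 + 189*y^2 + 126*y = 6*s^3 + s^2*(-35*y - 3) + s*(22*y^2 - 36*y - 24) + 63*y^3 + 187*y^2 + 128*y + 12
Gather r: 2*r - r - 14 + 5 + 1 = r - 8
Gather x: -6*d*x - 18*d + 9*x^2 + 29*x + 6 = -18*d + 9*x^2 + x*(29 - 6*d) + 6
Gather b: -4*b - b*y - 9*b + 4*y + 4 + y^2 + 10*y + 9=b*(-y - 13) + y^2 + 14*y + 13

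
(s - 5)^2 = s^2 - 10*s + 25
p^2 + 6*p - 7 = (p - 1)*(p + 7)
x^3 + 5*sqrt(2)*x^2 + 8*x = x*(x + sqrt(2))*(x + 4*sqrt(2))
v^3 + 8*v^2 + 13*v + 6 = (v + 1)^2*(v + 6)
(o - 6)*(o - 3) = o^2 - 9*o + 18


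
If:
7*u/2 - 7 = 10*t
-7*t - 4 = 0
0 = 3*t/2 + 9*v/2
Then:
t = -4/7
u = 18/49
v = 4/21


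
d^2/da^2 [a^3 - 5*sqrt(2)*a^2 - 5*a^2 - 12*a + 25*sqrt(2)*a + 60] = 6*a - 10*sqrt(2) - 10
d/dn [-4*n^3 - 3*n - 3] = -12*n^2 - 3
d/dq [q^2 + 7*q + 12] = 2*q + 7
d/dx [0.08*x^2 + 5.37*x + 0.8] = 0.16*x + 5.37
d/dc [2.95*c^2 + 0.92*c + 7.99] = 5.9*c + 0.92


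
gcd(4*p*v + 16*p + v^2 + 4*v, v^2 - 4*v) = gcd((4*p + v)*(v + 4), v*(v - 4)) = 1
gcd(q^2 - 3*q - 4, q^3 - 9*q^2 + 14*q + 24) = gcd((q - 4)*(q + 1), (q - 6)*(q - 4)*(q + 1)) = q^2 - 3*q - 4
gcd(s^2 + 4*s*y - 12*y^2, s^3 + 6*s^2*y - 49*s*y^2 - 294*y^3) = s + 6*y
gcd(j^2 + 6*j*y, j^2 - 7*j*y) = j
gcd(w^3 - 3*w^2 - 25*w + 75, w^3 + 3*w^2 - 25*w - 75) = w^2 - 25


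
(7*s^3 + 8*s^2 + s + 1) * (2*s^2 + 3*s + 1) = 14*s^5 + 37*s^4 + 33*s^3 + 13*s^2 + 4*s + 1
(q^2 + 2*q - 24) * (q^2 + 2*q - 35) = q^4 + 4*q^3 - 55*q^2 - 118*q + 840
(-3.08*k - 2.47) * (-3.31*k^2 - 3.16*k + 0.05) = 10.1948*k^3 + 17.9085*k^2 + 7.6512*k - 0.1235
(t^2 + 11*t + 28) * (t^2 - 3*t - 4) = t^4 + 8*t^3 - 9*t^2 - 128*t - 112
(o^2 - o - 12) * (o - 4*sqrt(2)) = o^3 - 4*sqrt(2)*o^2 - o^2 - 12*o + 4*sqrt(2)*o + 48*sqrt(2)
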